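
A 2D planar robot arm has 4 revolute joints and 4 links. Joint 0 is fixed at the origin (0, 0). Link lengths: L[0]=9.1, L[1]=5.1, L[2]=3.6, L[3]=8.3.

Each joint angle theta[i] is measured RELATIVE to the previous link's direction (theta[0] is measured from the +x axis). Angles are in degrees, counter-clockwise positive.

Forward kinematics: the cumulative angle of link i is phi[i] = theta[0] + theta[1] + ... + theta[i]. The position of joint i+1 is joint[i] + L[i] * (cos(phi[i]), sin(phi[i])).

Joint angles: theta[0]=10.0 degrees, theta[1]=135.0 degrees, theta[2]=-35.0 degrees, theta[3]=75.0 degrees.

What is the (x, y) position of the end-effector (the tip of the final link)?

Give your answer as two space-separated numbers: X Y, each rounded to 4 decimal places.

Answer: -4.7156 7.1649

Derivation:
joint[0] = (0.0000, 0.0000)  (base)
link 0: phi[0] = 10 = 10 deg
  cos(10 deg) = 0.9848, sin(10 deg) = 0.1736
  joint[1] = (0.0000, 0.0000) + 9.1 * (0.9848, 0.1736) = (0.0000 + 8.9618, 0.0000 + 1.5802) = (8.9618, 1.5802)
link 1: phi[1] = 10 + 135 = 145 deg
  cos(145 deg) = -0.8192, sin(145 deg) = 0.5736
  joint[2] = (8.9618, 1.5802) + 5.1 * (-0.8192, 0.5736) = (8.9618 + -4.1777, 1.5802 + 2.9252) = (4.7841, 4.5054)
link 2: phi[2] = 10 + 135 + -35 = 110 deg
  cos(110 deg) = -0.3420, sin(110 deg) = 0.9397
  joint[3] = (4.7841, 4.5054) + 3.6 * (-0.3420, 0.9397) = (4.7841 + -1.2313, 4.5054 + 3.3829) = (3.5528, 7.8883)
link 3: phi[3] = 10 + 135 + -35 + 75 = 185 deg
  cos(185 deg) = -0.9962, sin(185 deg) = -0.0872
  joint[4] = (3.5528, 7.8883) + 8.3 * (-0.9962, -0.0872) = (3.5528 + -8.2684, 7.8883 + -0.7234) = (-4.7156, 7.1649)
End effector: (-4.7156, 7.1649)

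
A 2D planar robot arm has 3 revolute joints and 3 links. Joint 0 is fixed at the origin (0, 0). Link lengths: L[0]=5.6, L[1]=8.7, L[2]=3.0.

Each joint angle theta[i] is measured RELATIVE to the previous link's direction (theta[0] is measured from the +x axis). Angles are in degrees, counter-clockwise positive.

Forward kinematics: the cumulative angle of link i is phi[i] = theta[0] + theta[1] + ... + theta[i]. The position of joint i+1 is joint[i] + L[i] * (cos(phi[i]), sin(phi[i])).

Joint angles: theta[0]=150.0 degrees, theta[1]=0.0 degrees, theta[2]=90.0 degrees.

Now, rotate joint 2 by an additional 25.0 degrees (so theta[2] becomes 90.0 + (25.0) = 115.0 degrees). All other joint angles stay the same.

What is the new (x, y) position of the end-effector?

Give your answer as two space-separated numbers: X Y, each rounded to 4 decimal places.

Answer: -12.6456 4.1614

Derivation:
joint[0] = (0.0000, 0.0000)  (base)
link 0: phi[0] = 150 = 150 deg
  cos(150 deg) = -0.8660, sin(150 deg) = 0.5000
  joint[1] = (0.0000, 0.0000) + 5.6 * (-0.8660, 0.5000) = (0.0000 + -4.8497, 0.0000 + 2.8000) = (-4.8497, 2.8000)
link 1: phi[1] = 150 + 0 = 150 deg
  cos(150 deg) = -0.8660, sin(150 deg) = 0.5000
  joint[2] = (-4.8497, 2.8000) + 8.7 * (-0.8660, 0.5000) = (-4.8497 + -7.5344, 2.8000 + 4.3500) = (-12.3842, 7.1500)
link 2: phi[2] = 150 + 0 + 115 = 265 deg
  cos(265 deg) = -0.0872, sin(265 deg) = -0.9962
  joint[3] = (-12.3842, 7.1500) + 3 * (-0.0872, -0.9962) = (-12.3842 + -0.2615, 7.1500 + -2.9886) = (-12.6456, 4.1614)
End effector: (-12.6456, 4.1614)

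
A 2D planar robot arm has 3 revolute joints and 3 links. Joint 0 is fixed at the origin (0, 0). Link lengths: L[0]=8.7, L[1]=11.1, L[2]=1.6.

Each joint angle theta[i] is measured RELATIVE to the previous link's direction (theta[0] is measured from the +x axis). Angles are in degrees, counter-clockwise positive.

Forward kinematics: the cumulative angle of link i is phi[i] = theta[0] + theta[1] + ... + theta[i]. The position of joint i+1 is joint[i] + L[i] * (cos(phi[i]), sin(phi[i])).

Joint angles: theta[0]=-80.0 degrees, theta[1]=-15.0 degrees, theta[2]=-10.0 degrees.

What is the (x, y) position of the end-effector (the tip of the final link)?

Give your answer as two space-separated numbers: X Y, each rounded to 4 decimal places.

Answer: 0.1292 -21.1711

Derivation:
joint[0] = (0.0000, 0.0000)  (base)
link 0: phi[0] = -80 = -80 deg
  cos(-80 deg) = 0.1736, sin(-80 deg) = -0.9848
  joint[1] = (0.0000, 0.0000) + 8.7 * (0.1736, -0.9848) = (0.0000 + 1.5107, 0.0000 + -8.5678) = (1.5107, -8.5678)
link 1: phi[1] = -80 + -15 = -95 deg
  cos(-95 deg) = -0.0872, sin(-95 deg) = -0.9962
  joint[2] = (1.5107, -8.5678) + 11.1 * (-0.0872, -0.9962) = (1.5107 + -0.9674, -8.5678 + -11.0578) = (0.5433, -19.6256)
link 2: phi[2] = -80 + -15 + -10 = -105 deg
  cos(-105 deg) = -0.2588, sin(-105 deg) = -0.9659
  joint[3] = (0.5433, -19.6256) + 1.6 * (-0.2588, -0.9659) = (0.5433 + -0.4141, -19.6256 + -1.5455) = (0.1292, -21.1711)
End effector: (0.1292, -21.1711)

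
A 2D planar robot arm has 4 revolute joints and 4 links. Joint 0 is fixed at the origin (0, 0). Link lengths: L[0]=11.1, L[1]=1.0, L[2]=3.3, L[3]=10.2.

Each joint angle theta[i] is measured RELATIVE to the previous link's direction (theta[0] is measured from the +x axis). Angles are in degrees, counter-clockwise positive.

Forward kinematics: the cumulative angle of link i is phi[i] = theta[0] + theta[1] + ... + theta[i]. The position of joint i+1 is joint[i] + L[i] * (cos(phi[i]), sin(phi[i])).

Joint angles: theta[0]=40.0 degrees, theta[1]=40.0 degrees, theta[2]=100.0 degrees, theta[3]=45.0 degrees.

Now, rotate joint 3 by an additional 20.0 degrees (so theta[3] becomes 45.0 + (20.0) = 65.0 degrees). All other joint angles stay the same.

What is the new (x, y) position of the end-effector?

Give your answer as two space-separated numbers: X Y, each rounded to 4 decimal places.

Answer: 1.0660 -1.1246

Derivation:
joint[0] = (0.0000, 0.0000)  (base)
link 0: phi[0] = 40 = 40 deg
  cos(40 deg) = 0.7660, sin(40 deg) = 0.6428
  joint[1] = (0.0000, 0.0000) + 11.1 * (0.7660, 0.6428) = (0.0000 + 8.5031, 0.0000 + 7.1349) = (8.5031, 7.1349)
link 1: phi[1] = 40 + 40 = 80 deg
  cos(80 deg) = 0.1736, sin(80 deg) = 0.9848
  joint[2] = (8.5031, 7.1349) + 1 * (0.1736, 0.9848) = (8.5031 + 0.1736, 7.1349 + 0.9848) = (8.6767, 8.1198)
link 2: phi[2] = 40 + 40 + 100 = 180 deg
  cos(180 deg) = -1.0000, sin(180 deg) = 0.0000
  joint[3] = (8.6767, 8.1198) + 3.3 * (-1.0000, 0.0000) = (8.6767 + -3.3000, 8.1198 + 0.0000) = (5.3767, 8.1198)
link 3: phi[3] = 40 + 40 + 100 + 65 = 245 deg
  cos(245 deg) = -0.4226, sin(245 deg) = -0.9063
  joint[4] = (5.3767, 8.1198) + 10.2 * (-0.4226, -0.9063) = (5.3767 + -4.3107, 8.1198 + -9.2443) = (1.0660, -1.1246)
End effector: (1.0660, -1.1246)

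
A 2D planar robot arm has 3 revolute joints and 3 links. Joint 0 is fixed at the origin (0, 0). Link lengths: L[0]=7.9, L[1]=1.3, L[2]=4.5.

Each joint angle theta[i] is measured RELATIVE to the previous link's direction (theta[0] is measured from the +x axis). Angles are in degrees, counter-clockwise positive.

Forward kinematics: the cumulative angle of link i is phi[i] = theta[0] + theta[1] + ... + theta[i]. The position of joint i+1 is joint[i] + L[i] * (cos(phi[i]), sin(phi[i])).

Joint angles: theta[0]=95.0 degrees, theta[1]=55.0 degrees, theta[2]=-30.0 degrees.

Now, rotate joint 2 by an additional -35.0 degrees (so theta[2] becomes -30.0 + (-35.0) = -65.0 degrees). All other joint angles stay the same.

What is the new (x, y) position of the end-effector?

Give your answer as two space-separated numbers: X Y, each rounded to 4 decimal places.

Answer: -1.4222 13.0028

Derivation:
joint[0] = (0.0000, 0.0000)  (base)
link 0: phi[0] = 95 = 95 deg
  cos(95 deg) = -0.0872, sin(95 deg) = 0.9962
  joint[1] = (0.0000, 0.0000) + 7.9 * (-0.0872, 0.9962) = (0.0000 + -0.6885, 0.0000 + 7.8699) = (-0.6885, 7.8699)
link 1: phi[1] = 95 + 55 = 150 deg
  cos(150 deg) = -0.8660, sin(150 deg) = 0.5000
  joint[2] = (-0.6885, 7.8699) + 1.3 * (-0.8660, 0.5000) = (-0.6885 + -1.1258, 7.8699 + 0.6500) = (-1.8144, 8.5199)
link 2: phi[2] = 95 + 55 + -65 = 85 deg
  cos(85 deg) = 0.0872, sin(85 deg) = 0.9962
  joint[3] = (-1.8144, 8.5199) + 4.5 * (0.0872, 0.9962) = (-1.8144 + 0.3922, 8.5199 + 4.4829) = (-1.4222, 13.0028)
End effector: (-1.4222, 13.0028)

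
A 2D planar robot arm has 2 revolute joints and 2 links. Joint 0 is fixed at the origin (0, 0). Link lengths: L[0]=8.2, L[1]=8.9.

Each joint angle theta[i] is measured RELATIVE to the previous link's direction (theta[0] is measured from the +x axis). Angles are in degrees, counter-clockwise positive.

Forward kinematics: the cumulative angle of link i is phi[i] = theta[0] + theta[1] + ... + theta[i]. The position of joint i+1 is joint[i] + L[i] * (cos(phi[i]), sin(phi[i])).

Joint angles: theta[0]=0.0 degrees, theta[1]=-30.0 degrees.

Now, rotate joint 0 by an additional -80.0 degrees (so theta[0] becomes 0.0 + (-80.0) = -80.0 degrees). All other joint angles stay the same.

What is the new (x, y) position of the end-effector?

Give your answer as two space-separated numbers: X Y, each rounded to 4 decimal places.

Answer: -1.6201 -16.4387

Derivation:
joint[0] = (0.0000, 0.0000)  (base)
link 0: phi[0] = -80 = -80 deg
  cos(-80 deg) = 0.1736, sin(-80 deg) = -0.9848
  joint[1] = (0.0000, 0.0000) + 8.2 * (0.1736, -0.9848) = (0.0000 + 1.4239, 0.0000 + -8.0754) = (1.4239, -8.0754)
link 1: phi[1] = -80 + -30 = -110 deg
  cos(-110 deg) = -0.3420, sin(-110 deg) = -0.9397
  joint[2] = (1.4239, -8.0754) + 8.9 * (-0.3420, -0.9397) = (1.4239 + -3.0440, -8.0754 + -8.3633) = (-1.6201, -16.4387)
End effector: (-1.6201, -16.4387)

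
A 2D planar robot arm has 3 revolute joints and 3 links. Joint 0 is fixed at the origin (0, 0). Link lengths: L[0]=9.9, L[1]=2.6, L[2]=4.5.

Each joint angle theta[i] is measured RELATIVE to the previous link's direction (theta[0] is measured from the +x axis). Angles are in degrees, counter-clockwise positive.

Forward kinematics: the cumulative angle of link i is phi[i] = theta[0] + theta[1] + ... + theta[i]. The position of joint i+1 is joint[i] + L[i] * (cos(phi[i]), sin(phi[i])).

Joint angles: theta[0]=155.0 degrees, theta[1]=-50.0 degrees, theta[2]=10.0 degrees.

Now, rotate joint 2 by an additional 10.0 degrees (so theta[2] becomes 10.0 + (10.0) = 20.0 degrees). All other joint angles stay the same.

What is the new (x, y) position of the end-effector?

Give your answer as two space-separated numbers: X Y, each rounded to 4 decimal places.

joint[0] = (0.0000, 0.0000)  (base)
link 0: phi[0] = 155 = 155 deg
  cos(155 deg) = -0.9063, sin(155 deg) = 0.4226
  joint[1] = (0.0000, 0.0000) + 9.9 * (-0.9063, 0.4226) = (0.0000 + -8.9724, 0.0000 + 4.1839) = (-8.9724, 4.1839)
link 1: phi[1] = 155 + -50 = 105 deg
  cos(105 deg) = -0.2588, sin(105 deg) = 0.9659
  joint[2] = (-8.9724, 4.1839) + 2.6 * (-0.2588, 0.9659) = (-8.9724 + -0.6729, 4.1839 + 2.5114) = (-9.6454, 6.6953)
link 2: phi[2] = 155 + -50 + 20 = 125 deg
  cos(125 deg) = -0.5736, sin(125 deg) = 0.8192
  joint[3] = (-9.6454, 6.6953) + 4.5 * (-0.5736, 0.8192) = (-9.6454 + -2.5811, 6.6953 + 3.6862) = (-12.2265, 10.3815)
End effector: (-12.2265, 10.3815)

Answer: -12.2265 10.3815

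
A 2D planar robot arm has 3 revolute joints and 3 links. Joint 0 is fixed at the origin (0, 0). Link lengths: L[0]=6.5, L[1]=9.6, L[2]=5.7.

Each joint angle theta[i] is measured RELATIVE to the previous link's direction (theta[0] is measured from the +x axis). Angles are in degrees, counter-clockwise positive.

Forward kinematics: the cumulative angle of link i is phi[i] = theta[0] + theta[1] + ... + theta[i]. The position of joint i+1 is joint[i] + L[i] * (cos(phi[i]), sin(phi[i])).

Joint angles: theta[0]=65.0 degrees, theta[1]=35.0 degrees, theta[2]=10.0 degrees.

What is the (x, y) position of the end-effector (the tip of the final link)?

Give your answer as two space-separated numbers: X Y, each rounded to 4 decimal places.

joint[0] = (0.0000, 0.0000)  (base)
link 0: phi[0] = 65 = 65 deg
  cos(65 deg) = 0.4226, sin(65 deg) = 0.9063
  joint[1] = (0.0000, 0.0000) + 6.5 * (0.4226, 0.9063) = (0.0000 + 2.7470, 0.0000 + 5.8910) = (2.7470, 5.8910)
link 1: phi[1] = 65 + 35 = 100 deg
  cos(100 deg) = -0.1736, sin(100 deg) = 0.9848
  joint[2] = (2.7470, 5.8910) + 9.6 * (-0.1736, 0.9848) = (2.7470 + -1.6670, 5.8910 + 9.4542) = (1.0800, 15.3452)
link 2: phi[2] = 65 + 35 + 10 = 110 deg
  cos(110 deg) = -0.3420, sin(110 deg) = 0.9397
  joint[3] = (1.0800, 15.3452) + 5.7 * (-0.3420, 0.9397) = (1.0800 + -1.9495, 15.3452 + 5.3562) = (-0.8695, 20.7014)
End effector: (-0.8695, 20.7014)

Answer: -0.8695 20.7014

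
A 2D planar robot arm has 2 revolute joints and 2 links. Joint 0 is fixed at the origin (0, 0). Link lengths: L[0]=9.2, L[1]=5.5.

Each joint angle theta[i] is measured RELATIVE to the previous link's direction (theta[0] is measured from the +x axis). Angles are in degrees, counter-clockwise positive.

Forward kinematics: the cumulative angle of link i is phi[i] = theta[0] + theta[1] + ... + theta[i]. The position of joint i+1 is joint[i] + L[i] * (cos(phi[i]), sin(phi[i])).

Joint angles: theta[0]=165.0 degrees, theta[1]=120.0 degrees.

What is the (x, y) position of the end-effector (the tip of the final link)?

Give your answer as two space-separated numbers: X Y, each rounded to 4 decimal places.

Answer: -7.4630 -2.9315

Derivation:
joint[0] = (0.0000, 0.0000)  (base)
link 0: phi[0] = 165 = 165 deg
  cos(165 deg) = -0.9659, sin(165 deg) = 0.2588
  joint[1] = (0.0000, 0.0000) + 9.2 * (-0.9659, 0.2588) = (0.0000 + -8.8865, 0.0000 + 2.3811) = (-8.8865, 2.3811)
link 1: phi[1] = 165 + 120 = 285 deg
  cos(285 deg) = 0.2588, sin(285 deg) = -0.9659
  joint[2] = (-8.8865, 2.3811) + 5.5 * (0.2588, -0.9659) = (-8.8865 + 1.4235, 2.3811 + -5.3126) = (-7.4630, -2.9315)
End effector: (-7.4630, -2.9315)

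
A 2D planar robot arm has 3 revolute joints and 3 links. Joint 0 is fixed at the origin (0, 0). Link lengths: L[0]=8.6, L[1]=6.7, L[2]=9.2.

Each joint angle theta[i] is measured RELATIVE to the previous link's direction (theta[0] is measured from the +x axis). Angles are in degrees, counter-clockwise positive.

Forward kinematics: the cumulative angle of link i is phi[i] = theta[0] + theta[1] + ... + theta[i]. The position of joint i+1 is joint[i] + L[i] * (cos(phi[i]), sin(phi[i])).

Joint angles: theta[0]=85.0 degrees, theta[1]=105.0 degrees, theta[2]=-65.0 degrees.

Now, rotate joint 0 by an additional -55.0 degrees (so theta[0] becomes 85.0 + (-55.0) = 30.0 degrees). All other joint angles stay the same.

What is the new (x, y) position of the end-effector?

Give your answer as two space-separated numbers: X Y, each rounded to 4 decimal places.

Answer: 5.8568 17.6828

Derivation:
joint[0] = (0.0000, 0.0000)  (base)
link 0: phi[0] = 30 = 30 deg
  cos(30 deg) = 0.8660, sin(30 deg) = 0.5000
  joint[1] = (0.0000, 0.0000) + 8.6 * (0.8660, 0.5000) = (0.0000 + 7.4478, 0.0000 + 4.3000) = (7.4478, 4.3000)
link 1: phi[1] = 30 + 105 = 135 deg
  cos(135 deg) = -0.7071, sin(135 deg) = 0.7071
  joint[2] = (7.4478, 4.3000) + 6.7 * (-0.7071, 0.7071) = (7.4478 + -4.7376, 4.3000 + 4.7376) = (2.7102, 9.0376)
link 2: phi[2] = 30 + 105 + -65 = 70 deg
  cos(70 deg) = 0.3420, sin(70 deg) = 0.9397
  joint[3] = (2.7102, 9.0376) + 9.2 * (0.3420, 0.9397) = (2.7102 + 3.1466, 9.0376 + 8.6452) = (5.8568, 17.6828)
End effector: (5.8568, 17.6828)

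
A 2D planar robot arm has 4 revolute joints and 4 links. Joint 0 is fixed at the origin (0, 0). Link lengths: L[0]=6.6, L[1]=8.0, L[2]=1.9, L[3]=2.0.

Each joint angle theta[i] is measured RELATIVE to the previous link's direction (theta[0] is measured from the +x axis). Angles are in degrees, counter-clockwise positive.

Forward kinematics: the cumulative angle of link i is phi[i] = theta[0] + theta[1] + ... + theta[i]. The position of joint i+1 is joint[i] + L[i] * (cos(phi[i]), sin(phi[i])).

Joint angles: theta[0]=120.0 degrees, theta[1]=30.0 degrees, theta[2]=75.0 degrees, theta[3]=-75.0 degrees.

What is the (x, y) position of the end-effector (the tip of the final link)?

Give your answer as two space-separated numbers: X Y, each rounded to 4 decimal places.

joint[0] = (0.0000, 0.0000)  (base)
link 0: phi[0] = 120 = 120 deg
  cos(120 deg) = -0.5000, sin(120 deg) = 0.8660
  joint[1] = (0.0000, 0.0000) + 6.6 * (-0.5000, 0.8660) = (0.0000 + -3.3000, 0.0000 + 5.7158) = (-3.3000, 5.7158)
link 1: phi[1] = 120 + 30 = 150 deg
  cos(150 deg) = -0.8660, sin(150 deg) = 0.5000
  joint[2] = (-3.3000, 5.7158) + 8 * (-0.8660, 0.5000) = (-3.3000 + -6.9282, 5.7158 + 4.0000) = (-10.2282, 9.7158)
link 2: phi[2] = 120 + 30 + 75 = 225 deg
  cos(225 deg) = -0.7071, sin(225 deg) = -0.7071
  joint[3] = (-10.2282, 9.7158) + 1.9 * (-0.7071, -0.7071) = (-10.2282 + -1.3435, 9.7158 + -1.3435) = (-11.5717, 8.3723)
link 3: phi[3] = 120 + 30 + 75 + -75 = 150 deg
  cos(150 deg) = -0.8660, sin(150 deg) = 0.5000
  joint[4] = (-11.5717, 8.3723) + 2 * (-0.8660, 0.5000) = (-11.5717 + -1.7321, 8.3723 + 1.0000) = (-13.3038, 9.3723)
End effector: (-13.3038, 9.3723)

Answer: -13.3038 9.3723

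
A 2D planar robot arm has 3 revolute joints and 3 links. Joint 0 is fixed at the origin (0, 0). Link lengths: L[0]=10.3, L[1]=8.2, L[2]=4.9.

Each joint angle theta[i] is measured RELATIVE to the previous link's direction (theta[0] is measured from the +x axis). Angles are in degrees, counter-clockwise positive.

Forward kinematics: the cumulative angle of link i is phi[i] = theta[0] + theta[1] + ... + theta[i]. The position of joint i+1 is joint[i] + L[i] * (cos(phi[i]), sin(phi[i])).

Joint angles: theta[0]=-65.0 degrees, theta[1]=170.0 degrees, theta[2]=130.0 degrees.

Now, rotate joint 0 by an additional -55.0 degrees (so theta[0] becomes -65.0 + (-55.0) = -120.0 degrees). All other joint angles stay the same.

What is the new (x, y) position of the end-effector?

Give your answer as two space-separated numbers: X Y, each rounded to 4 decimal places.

Answer: -4.7791 -2.6385

Derivation:
joint[0] = (0.0000, 0.0000)  (base)
link 0: phi[0] = -120 = -120 deg
  cos(-120 deg) = -0.5000, sin(-120 deg) = -0.8660
  joint[1] = (0.0000, 0.0000) + 10.3 * (-0.5000, -0.8660) = (0.0000 + -5.1500, 0.0000 + -8.9201) = (-5.1500, -8.9201)
link 1: phi[1] = -120 + 170 = 50 deg
  cos(50 deg) = 0.6428, sin(50 deg) = 0.7660
  joint[2] = (-5.1500, -8.9201) + 8.2 * (0.6428, 0.7660) = (-5.1500 + 5.2709, -8.9201 + 6.2816) = (0.1209, -2.6385)
link 2: phi[2] = -120 + 170 + 130 = 180 deg
  cos(180 deg) = -1.0000, sin(180 deg) = 0.0000
  joint[3] = (0.1209, -2.6385) + 4.9 * (-1.0000, 0.0000) = (0.1209 + -4.9000, -2.6385 + 0.0000) = (-4.7791, -2.6385)
End effector: (-4.7791, -2.6385)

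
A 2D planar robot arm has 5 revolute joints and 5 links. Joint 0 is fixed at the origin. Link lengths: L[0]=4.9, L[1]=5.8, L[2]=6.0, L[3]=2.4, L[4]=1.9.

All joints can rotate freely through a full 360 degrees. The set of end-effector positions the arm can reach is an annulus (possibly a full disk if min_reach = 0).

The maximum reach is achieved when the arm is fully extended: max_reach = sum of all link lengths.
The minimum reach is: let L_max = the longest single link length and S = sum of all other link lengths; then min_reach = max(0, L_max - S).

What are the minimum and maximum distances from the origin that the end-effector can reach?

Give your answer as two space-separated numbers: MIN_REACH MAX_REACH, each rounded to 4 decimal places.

Link lengths: [4.9, 5.8, 6.0, 2.4, 1.9]
max_reach = 4.9 + 5.8 + 6 + 2.4 + 1.9 = 21
L_max = max([4.9, 5.8, 6.0, 2.4, 1.9]) = 6
S (sum of others) = 21 - 6 = 15
min_reach = max(0, 6 - 15) = max(0, -9) = 0

Answer: 0.0000 21.0000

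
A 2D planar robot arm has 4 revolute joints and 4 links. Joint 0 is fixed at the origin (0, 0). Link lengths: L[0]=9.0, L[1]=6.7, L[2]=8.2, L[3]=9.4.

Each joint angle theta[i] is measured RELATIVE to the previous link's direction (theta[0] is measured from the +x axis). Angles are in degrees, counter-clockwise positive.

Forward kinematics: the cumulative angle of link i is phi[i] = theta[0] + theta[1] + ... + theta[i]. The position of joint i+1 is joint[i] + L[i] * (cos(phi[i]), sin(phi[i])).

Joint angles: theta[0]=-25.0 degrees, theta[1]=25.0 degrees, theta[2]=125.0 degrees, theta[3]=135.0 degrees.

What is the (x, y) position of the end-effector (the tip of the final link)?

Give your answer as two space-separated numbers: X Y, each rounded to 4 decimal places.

joint[0] = (0.0000, 0.0000)  (base)
link 0: phi[0] = -25 = -25 deg
  cos(-25 deg) = 0.9063, sin(-25 deg) = -0.4226
  joint[1] = (0.0000, 0.0000) + 9 * (0.9063, -0.4226) = (0.0000 + 8.1568, 0.0000 + -3.8036) = (8.1568, -3.8036)
link 1: phi[1] = -25 + 25 = 0 deg
  cos(0 deg) = 1.0000, sin(0 deg) = 0.0000
  joint[2] = (8.1568, -3.8036) + 6.7 * (1.0000, 0.0000) = (8.1568 + 6.7000, -3.8036 + 0.0000) = (14.8568, -3.8036)
link 2: phi[2] = -25 + 25 + 125 = 125 deg
  cos(125 deg) = -0.5736, sin(125 deg) = 0.8192
  joint[3] = (14.8568, -3.8036) + 8.2 * (-0.5736, 0.8192) = (14.8568 + -4.7033, -3.8036 + 6.7170) = (10.1534, 2.9135)
link 3: phi[3] = -25 + 25 + 125 + 135 = 260 deg
  cos(260 deg) = -0.1736, sin(260 deg) = -0.9848
  joint[4] = (10.1534, 2.9135) + 9.4 * (-0.1736, -0.9848) = (10.1534 + -1.6323, 2.9135 + -9.2572) = (8.5212, -6.3437)
End effector: (8.5212, -6.3437)

Answer: 8.5212 -6.3437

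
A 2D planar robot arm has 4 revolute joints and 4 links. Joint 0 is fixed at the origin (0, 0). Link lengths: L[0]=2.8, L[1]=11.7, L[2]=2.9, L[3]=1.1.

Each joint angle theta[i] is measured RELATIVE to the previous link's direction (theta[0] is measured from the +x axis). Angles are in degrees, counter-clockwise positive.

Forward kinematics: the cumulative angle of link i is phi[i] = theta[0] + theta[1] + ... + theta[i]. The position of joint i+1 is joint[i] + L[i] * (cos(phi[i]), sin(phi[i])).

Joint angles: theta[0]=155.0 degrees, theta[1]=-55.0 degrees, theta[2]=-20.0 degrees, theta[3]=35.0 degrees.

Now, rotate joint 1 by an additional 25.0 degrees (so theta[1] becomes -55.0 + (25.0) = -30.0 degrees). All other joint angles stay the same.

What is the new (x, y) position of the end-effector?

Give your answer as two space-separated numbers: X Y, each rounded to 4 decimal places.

joint[0] = (0.0000, 0.0000)  (base)
link 0: phi[0] = 155 = 155 deg
  cos(155 deg) = -0.9063, sin(155 deg) = 0.4226
  joint[1] = (0.0000, 0.0000) + 2.8 * (-0.9063, 0.4226) = (0.0000 + -2.5377, 0.0000 + 1.1833) = (-2.5377, 1.1833)
link 1: phi[1] = 155 + -30 = 125 deg
  cos(125 deg) = -0.5736, sin(125 deg) = 0.8192
  joint[2] = (-2.5377, 1.1833) + 11.7 * (-0.5736, 0.8192) = (-2.5377 + -6.7108, 1.1833 + 9.5841) = (-9.2485, 10.7674)
link 2: phi[2] = 155 + -30 + -20 = 105 deg
  cos(105 deg) = -0.2588, sin(105 deg) = 0.9659
  joint[3] = (-9.2485, 10.7674) + 2.9 * (-0.2588, 0.9659) = (-9.2485 + -0.7506, 10.7674 + 2.8012) = (-9.9991, 13.5686)
link 3: phi[3] = 155 + -30 + -20 + 35 = 140 deg
  cos(140 deg) = -0.7660, sin(140 deg) = 0.6428
  joint[4] = (-9.9991, 13.5686) + 1.1 * (-0.7660, 0.6428) = (-9.9991 + -0.8426, 13.5686 + 0.7071) = (-10.8417, 14.2757)
End effector: (-10.8417, 14.2757)

Answer: -10.8417 14.2757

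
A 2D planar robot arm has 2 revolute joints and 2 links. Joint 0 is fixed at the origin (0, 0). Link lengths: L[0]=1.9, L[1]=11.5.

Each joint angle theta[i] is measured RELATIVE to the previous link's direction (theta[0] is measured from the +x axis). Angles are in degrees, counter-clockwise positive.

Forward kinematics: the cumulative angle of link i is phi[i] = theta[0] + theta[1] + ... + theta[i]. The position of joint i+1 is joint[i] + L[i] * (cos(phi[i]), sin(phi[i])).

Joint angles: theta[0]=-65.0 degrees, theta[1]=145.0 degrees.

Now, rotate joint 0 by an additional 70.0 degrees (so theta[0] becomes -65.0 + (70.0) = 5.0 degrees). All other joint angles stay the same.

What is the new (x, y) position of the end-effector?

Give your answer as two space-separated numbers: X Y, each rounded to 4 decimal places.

joint[0] = (0.0000, 0.0000)  (base)
link 0: phi[0] = 5 = 5 deg
  cos(5 deg) = 0.9962, sin(5 deg) = 0.0872
  joint[1] = (0.0000, 0.0000) + 1.9 * (0.9962, 0.0872) = (0.0000 + 1.8928, 0.0000 + 0.1656) = (1.8928, 0.1656)
link 1: phi[1] = 5 + 145 = 150 deg
  cos(150 deg) = -0.8660, sin(150 deg) = 0.5000
  joint[2] = (1.8928, 0.1656) + 11.5 * (-0.8660, 0.5000) = (1.8928 + -9.9593, 0.1656 + 5.7500) = (-8.0665, 5.9156)
End effector: (-8.0665, 5.9156)

Answer: -8.0665 5.9156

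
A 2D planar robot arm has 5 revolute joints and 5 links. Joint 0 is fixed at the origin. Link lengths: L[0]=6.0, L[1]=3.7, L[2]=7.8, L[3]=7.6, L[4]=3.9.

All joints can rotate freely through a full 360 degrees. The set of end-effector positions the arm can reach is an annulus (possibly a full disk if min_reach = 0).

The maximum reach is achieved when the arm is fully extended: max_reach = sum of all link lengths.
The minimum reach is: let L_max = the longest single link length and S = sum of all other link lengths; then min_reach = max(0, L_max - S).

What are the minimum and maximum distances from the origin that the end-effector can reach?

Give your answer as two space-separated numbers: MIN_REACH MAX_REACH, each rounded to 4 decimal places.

Link lengths: [6.0, 3.7, 7.8, 7.6, 3.9]
max_reach = 6 + 3.7 + 7.8 + 7.6 + 3.9 = 29
L_max = max([6.0, 3.7, 7.8, 7.6, 3.9]) = 7.8
S (sum of others) = 29 - 7.8 = 21.2
min_reach = max(0, 7.8 - 21.2) = max(0, -13.4) = 0

Answer: 0.0000 29.0000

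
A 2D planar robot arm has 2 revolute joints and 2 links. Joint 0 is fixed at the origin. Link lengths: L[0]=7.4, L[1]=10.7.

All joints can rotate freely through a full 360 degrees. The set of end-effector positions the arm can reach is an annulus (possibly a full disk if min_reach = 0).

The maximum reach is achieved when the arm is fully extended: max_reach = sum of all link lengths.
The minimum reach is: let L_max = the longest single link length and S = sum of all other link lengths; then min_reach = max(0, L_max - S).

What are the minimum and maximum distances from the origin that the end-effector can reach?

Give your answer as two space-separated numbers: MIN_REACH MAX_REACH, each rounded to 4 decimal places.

Answer: 3.3000 18.1000

Derivation:
Link lengths: [7.4, 10.7]
max_reach = 7.4 + 10.7 = 18.1
L_max = max([7.4, 10.7]) = 10.7
S (sum of others) = 18.1 - 10.7 = 7.4
min_reach = max(0, 10.7 - 7.4) = max(0, 3.3) = 3.3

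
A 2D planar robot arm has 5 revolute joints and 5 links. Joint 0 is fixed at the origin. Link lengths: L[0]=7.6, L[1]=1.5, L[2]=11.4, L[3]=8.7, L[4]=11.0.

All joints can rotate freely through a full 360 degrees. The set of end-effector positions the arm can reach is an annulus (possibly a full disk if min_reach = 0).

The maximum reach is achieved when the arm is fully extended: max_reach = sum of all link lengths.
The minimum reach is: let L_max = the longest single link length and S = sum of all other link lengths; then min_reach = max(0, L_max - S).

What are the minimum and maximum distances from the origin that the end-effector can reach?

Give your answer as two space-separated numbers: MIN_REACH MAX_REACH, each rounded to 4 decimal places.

Answer: 0.0000 40.2000

Derivation:
Link lengths: [7.6, 1.5, 11.4, 8.7, 11.0]
max_reach = 7.6 + 1.5 + 11.4 + 8.7 + 11 = 40.2
L_max = max([7.6, 1.5, 11.4, 8.7, 11.0]) = 11.4
S (sum of others) = 40.2 - 11.4 = 28.8
min_reach = max(0, 11.4 - 28.8) = max(0, -17.4) = 0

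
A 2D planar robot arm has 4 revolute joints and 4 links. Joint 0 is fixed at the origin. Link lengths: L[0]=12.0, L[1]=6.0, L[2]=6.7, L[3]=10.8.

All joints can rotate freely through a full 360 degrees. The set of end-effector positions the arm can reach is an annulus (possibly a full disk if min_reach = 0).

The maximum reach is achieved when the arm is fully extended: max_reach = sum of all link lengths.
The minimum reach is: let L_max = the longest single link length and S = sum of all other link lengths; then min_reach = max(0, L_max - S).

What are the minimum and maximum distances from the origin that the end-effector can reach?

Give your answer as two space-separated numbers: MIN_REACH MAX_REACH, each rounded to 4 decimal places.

Answer: 0.0000 35.5000

Derivation:
Link lengths: [12.0, 6.0, 6.7, 10.8]
max_reach = 12 + 6 + 6.7 + 10.8 = 35.5
L_max = max([12.0, 6.0, 6.7, 10.8]) = 12
S (sum of others) = 35.5 - 12 = 23.5
min_reach = max(0, 12 - 23.5) = max(0, -11.5) = 0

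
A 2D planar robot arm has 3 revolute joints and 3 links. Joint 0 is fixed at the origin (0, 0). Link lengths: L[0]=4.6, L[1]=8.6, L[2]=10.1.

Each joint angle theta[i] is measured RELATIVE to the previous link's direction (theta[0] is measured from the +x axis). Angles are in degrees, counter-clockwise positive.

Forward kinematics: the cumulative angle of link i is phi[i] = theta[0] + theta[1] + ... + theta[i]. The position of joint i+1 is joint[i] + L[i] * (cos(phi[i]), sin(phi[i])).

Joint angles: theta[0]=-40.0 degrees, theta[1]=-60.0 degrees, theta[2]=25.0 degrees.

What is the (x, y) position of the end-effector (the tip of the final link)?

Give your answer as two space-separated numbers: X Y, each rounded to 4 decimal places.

Answer: 4.6445 -21.1820

Derivation:
joint[0] = (0.0000, 0.0000)  (base)
link 0: phi[0] = -40 = -40 deg
  cos(-40 deg) = 0.7660, sin(-40 deg) = -0.6428
  joint[1] = (0.0000, 0.0000) + 4.6 * (0.7660, -0.6428) = (0.0000 + 3.5238, 0.0000 + -2.9568) = (3.5238, -2.9568)
link 1: phi[1] = -40 + -60 = -100 deg
  cos(-100 deg) = -0.1736, sin(-100 deg) = -0.9848
  joint[2] = (3.5238, -2.9568) + 8.6 * (-0.1736, -0.9848) = (3.5238 + -1.4934, -2.9568 + -8.4693) = (2.0304, -11.4262)
link 2: phi[2] = -40 + -60 + 25 = -75 deg
  cos(-75 deg) = 0.2588, sin(-75 deg) = -0.9659
  joint[3] = (2.0304, -11.4262) + 10.1 * (0.2588, -0.9659) = (2.0304 + 2.6141, -11.4262 + -9.7559) = (4.6445, -21.1820)
End effector: (4.6445, -21.1820)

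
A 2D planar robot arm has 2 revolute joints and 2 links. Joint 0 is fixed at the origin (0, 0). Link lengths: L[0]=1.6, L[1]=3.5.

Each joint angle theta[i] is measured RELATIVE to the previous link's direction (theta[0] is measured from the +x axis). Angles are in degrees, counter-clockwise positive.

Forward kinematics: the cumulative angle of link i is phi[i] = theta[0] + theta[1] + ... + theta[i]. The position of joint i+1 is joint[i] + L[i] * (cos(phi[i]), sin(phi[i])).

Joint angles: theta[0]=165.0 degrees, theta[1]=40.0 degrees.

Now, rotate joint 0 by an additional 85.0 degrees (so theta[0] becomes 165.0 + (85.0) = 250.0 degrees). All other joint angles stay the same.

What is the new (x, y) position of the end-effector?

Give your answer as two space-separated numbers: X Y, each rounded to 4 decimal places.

joint[0] = (0.0000, 0.0000)  (base)
link 0: phi[0] = 250 = 250 deg
  cos(250 deg) = -0.3420, sin(250 deg) = -0.9397
  joint[1] = (0.0000, 0.0000) + 1.6 * (-0.3420, -0.9397) = (0.0000 + -0.5472, 0.0000 + -1.5035) = (-0.5472, -1.5035)
link 1: phi[1] = 250 + 40 = 290 deg
  cos(290 deg) = 0.3420, sin(290 deg) = -0.9397
  joint[2] = (-0.5472, -1.5035) + 3.5 * (0.3420, -0.9397) = (-0.5472 + 1.1971, -1.5035 + -3.2889) = (0.6498, -4.7924)
End effector: (0.6498, -4.7924)

Answer: 0.6498 -4.7924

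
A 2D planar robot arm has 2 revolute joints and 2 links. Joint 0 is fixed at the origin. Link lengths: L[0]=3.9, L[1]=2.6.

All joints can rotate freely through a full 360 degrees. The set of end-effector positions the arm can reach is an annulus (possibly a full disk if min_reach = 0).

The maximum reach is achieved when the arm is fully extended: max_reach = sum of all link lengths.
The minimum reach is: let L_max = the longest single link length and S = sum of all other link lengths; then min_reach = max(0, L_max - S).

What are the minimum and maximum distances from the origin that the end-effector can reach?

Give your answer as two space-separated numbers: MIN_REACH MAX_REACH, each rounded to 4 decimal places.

Link lengths: [3.9, 2.6]
max_reach = 3.9 + 2.6 = 6.5
L_max = max([3.9, 2.6]) = 3.9
S (sum of others) = 6.5 - 3.9 = 2.6
min_reach = max(0, 3.9 - 2.6) = max(0, 1.3) = 1.3

Answer: 1.3000 6.5000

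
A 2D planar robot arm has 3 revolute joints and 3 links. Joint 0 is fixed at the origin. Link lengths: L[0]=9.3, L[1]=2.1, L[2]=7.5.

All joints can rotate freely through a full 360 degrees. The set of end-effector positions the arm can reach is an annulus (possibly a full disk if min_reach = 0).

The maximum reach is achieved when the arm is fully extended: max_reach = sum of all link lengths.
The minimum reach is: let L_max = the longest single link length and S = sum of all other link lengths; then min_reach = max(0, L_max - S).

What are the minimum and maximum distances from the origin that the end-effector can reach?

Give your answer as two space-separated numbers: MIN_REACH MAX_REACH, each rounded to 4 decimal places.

Link lengths: [9.3, 2.1, 7.5]
max_reach = 9.3 + 2.1 + 7.5 = 18.9
L_max = max([9.3, 2.1, 7.5]) = 9.3
S (sum of others) = 18.9 - 9.3 = 9.6
min_reach = max(0, 9.3 - 9.6) = max(0, -0.3) = 0

Answer: 0.0000 18.9000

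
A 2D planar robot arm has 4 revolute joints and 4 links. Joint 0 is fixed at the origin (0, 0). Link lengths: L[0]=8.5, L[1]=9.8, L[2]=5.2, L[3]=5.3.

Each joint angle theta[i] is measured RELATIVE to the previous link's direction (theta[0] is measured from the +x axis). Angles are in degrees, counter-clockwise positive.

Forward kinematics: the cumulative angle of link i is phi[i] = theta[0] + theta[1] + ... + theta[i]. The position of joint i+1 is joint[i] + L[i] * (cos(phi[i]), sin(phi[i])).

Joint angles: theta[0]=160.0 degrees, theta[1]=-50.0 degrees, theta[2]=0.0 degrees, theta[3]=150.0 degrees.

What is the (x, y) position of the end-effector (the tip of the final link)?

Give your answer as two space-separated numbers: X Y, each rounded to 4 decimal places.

joint[0] = (0.0000, 0.0000)  (base)
link 0: phi[0] = 160 = 160 deg
  cos(160 deg) = -0.9397, sin(160 deg) = 0.3420
  joint[1] = (0.0000, 0.0000) + 8.5 * (-0.9397, 0.3420) = (0.0000 + -7.9874, 0.0000 + 2.9072) = (-7.9874, 2.9072)
link 1: phi[1] = 160 + -50 = 110 deg
  cos(110 deg) = -0.3420, sin(110 deg) = 0.9397
  joint[2] = (-7.9874, 2.9072) + 9.8 * (-0.3420, 0.9397) = (-7.9874 + -3.3518, 2.9072 + 9.2090) = (-11.3392, 12.1162)
link 2: phi[2] = 160 + -50 + 0 = 110 deg
  cos(110 deg) = -0.3420, sin(110 deg) = 0.9397
  joint[3] = (-11.3392, 12.1162) + 5.2 * (-0.3420, 0.9397) = (-11.3392 + -1.7785, 12.1162 + 4.8864) = (-13.1177, 17.0026)
link 3: phi[3] = 160 + -50 + 0 + 150 = 260 deg
  cos(260 deg) = -0.1736, sin(260 deg) = -0.9848
  joint[4] = (-13.1177, 17.0026) + 5.3 * (-0.1736, -0.9848) = (-13.1177 + -0.9203, 17.0026 + -5.2195) = (-14.0380, 11.7831)
End effector: (-14.0380, 11.7831)

Answer: -14.0380 11.7831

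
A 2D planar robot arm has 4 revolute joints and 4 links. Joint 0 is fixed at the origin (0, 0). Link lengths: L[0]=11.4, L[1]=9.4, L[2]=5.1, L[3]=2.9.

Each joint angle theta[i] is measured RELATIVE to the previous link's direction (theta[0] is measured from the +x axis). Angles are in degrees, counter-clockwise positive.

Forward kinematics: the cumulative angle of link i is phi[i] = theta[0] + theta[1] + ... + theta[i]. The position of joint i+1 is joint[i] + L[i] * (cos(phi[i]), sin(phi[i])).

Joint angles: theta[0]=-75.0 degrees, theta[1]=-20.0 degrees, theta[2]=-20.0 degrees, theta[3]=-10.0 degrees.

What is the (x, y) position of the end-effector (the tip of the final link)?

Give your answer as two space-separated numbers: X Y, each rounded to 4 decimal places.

Answer: -1.6875 -27.3735

Derivation:
joint[0] = (0.0000, 0.0000)  (base)
link 0: phi[0] = -75 = -75 deg
  cos(-75 deg) = 0.2588, sin(-75 deg) = -0.9659
  joint[1] = (0.0000, 0.0000) + 11.4 * (0.2588, -0.9659) = (0.0000 + 2.9505, 0.0000 + -11.0116) = (2.9505, -11.0116)
link 1: phi[1] = -75 + -20 = -95 deg
  cos(-95 deg) = -0.0872, sin(-95 deg) = -0.9962
  joint[2] = (2.9505, -11.0116) + 9.4 * (-0.0872, -0.9962) = (2.9505 + -0.8193, -11.0116 + -9.3642) = (2.1313, -20.3758)
link 2: phi[2] = -75 + -20 + -20 = -115 deg
  cos(-115 deg) = -0.4226, sin(-115 deg) = -0.9063
  joint[3] = (2.1313, -20.3758) + 5.1 * (-0.4226, -0.9063) = (2.1313 + -2.1554, -20.3758 + -4.6222) = (-0.0241, -24.9980)
link 3: phi[3] = -75 + -20 + -20 + -10 = -125 deg
  cos(-125 deg) = -0.5736, sin(-125 deg) = -0.8192
  joint[4] = (-0.0241, -24.9980) + 2.9 * (-0.5736, -0.8192) = (-0.0241 + -1.6634, -24.9980 + -2.3755) = (-1.6875, -27.3735)
End effector: (-1.6875, -27.3735)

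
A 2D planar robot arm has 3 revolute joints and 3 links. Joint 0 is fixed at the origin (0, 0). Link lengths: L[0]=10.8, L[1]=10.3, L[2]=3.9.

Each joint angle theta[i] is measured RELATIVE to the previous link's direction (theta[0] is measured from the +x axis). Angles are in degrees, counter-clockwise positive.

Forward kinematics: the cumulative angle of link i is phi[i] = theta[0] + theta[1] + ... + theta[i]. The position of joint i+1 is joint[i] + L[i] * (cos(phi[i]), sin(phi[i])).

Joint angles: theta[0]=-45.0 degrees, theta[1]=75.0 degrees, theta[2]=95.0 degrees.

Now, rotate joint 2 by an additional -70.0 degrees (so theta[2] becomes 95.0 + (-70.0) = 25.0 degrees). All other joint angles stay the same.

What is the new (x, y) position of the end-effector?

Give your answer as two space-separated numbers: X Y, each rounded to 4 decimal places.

Answer: 18.7938 0.7079

Derivation:
joint[0] = (0.0000, 0.0000)  (base)
link 0: phi[0] = -45 = -45 deg
  cos(-45 deg) = 0.7071, sin(-45 deg) = -0.7071
  joint[1] = (0.0000, 0.0000) + 10.8 * (0.7071, -0.7071) = (0.0000 + 7.6368, 0.0000 + -7.6368) = (7.6368, -7.6368)
link 1: phi[1] = -45 + 75 = 30 deg
  cos(30 deg) = 0.8660, sin(30 deg) = 0.5000
  joint[2] = (7.6368, -7.6368) + 10.3 * (0.8660, 0.5000) = (7.6368 + 8.9201, -7.6368 + 5.1500) = (16.5568, -2.4868)
link 2: phi[2] = -45 + 75 + 25 = 55 deg
  cos(55 deg) = 0.5736, sin(55 deg) = 0.8192
  joint[3] = (16.5568, -2.4868) + 3.9 * (0.5736, 0.8192) = (16.5568 + 2.2369, -2.4868 + 3.1947) = (18.7938, 0.7079)
End effector: (18.7938, 0.7079)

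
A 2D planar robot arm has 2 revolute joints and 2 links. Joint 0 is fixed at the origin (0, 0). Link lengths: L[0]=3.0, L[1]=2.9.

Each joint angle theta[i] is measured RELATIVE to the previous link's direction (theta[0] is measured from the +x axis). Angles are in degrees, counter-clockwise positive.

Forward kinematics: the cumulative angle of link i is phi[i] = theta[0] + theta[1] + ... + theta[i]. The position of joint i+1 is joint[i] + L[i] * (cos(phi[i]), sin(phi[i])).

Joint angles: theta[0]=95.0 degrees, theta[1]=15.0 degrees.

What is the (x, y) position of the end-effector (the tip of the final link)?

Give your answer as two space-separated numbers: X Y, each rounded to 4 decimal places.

Answer: -1.2533 5.7137

Derivation:
joint[0] = (0.0000, 0.0000)  (base)
link 0: phi[0] = 95 = 95 deg
  cos(95 deg) = -0.0872, sin(95 deg) = 0.9962
  joint[1] = (0.0000, 0.0000) + 3 * (-0.0872, 0.9962) = (0.0000 + -0.2615, 0.0000 + 2.9886) = (-0.2615, 2.9886)
link 1: phi[1] = 95 + 15 = 110 deg
  cos(110 deg) = -0.3420, sin(110 deg) = 0.9397
  joint[2] = (-0.2615, 2.9886) + 2.9 * (-0.3420, 0.9397) = (-0.2615 + -0.9919, 2.9886 + 2.7251) = (-1.2533, 5.7137)
End effector: (-1.2533, 5.7137)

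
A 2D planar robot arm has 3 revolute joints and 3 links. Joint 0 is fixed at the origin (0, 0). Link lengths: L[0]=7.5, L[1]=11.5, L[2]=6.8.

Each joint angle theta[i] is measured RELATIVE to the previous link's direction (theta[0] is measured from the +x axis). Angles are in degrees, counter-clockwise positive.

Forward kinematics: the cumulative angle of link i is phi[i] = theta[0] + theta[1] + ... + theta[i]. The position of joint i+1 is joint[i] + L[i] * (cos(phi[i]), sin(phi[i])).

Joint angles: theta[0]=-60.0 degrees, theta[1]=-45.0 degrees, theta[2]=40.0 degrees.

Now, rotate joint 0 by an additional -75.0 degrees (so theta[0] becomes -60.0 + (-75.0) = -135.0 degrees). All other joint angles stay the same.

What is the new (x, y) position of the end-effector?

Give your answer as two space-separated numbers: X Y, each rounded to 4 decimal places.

Answer: -22.0124 -9.6743

Derivation:
joint[0] = (0.0000, 0.0000)  (base)
link 0: phi[0] = -135 = -135 deg
  cos(-135 deg) = -0.7071, sin(-135 deg) = -0.7071
  joint[1] = (0.0000, 0.0000) + 7.5 * (-0.7071, -0.7071) = (0.0000 + -5.3033, 0.0000 + -5.3033) = (-5.3033, -5.3033)
link 1: phi[1] = -135 + -45 = -180 deg
  cos(-180 deg) = -1.0000, sin(-180 deg) = -0.0000
  joint[2] = (-5.3033, -5.3033) + 11.5 * (-1.0000, -0.0000) = (-5.3033 + -11.5000, -5.3033 + -0.0000) = (-16.8033, -5.3033)
link 2: phi[2] = -135 + -45 + 40 = -140 deg
  cos(-140 deg) = -0.7660, sin(-140 deg) = -0.6428
  joint[3] = (-16.8033, -5.3033) + 6.8 * (-0.7660, -0.6428) = (-16.8033 + -5.2091, -5.3033 + -4.3710) = (-22.0124, -9.6743)
End effector: (-22.0124, -9.6743)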